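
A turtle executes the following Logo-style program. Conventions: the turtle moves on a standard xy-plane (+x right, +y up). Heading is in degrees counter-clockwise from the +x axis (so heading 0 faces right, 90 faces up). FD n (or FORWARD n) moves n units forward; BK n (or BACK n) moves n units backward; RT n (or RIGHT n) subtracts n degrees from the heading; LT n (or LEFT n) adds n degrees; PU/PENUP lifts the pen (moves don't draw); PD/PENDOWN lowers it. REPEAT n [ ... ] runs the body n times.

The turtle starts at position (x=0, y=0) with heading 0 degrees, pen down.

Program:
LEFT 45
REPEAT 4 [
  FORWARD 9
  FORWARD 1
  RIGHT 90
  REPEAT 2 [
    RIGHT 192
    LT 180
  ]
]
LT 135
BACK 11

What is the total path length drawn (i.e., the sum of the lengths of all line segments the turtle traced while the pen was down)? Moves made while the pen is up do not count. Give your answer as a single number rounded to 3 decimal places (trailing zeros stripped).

Executing turtle program step by step:
Start: pos=(0,0), heading=0, pen down
LT 45: heading 0 -> 45
REPEAT 4 [
  -- iteration 1/4 --
  FD 9: (0,0) -> (6.364,6.364) [heading=45, draw]
  FD 1: (6.364,6.364) -> (7.071,7.071) [heading=45, draw]
  RT 90: heading 45 -> 315
  REPEAT 2 [
    -- iteration 1/2 --
    RT 192: heading 315 -> 123
    LT 180: heading 123 -> 303
    -- iteration 2/2 --
    RT 192: heading 303 -> 111
    LT 180: heading 111 -> 291
  ]
  -- iteration 2/4 --
  FD 9: (7.071,7.071) -> (10.296,-1.331) [heading=291, draw]
  FD 1: (10.296,-1.331) -> (10.655,-2.265) [heading=291, draw]
  RT 90: heading 291 -> 201
  REPEAT 2 [
    -- iteration 1/2 --
    RT 192: heading 201 -> 9
    LT 180: heading 9 -> 189
    -- iteration 2/2 --
    RT 192: heading 189 -> 357
    LT 180: heading 357 -> 177
  ]
  -- iteration 3/4 --
  FD 9: (10.655,-2.265) -> (1.667,-1.794) [heading=177, draw]
  FD 1: (1.667,-1.794) -> (0.668,-1.741) [heading=177, draw]
  RT 90: heading 177 -> 87
  REPEAT 2 [
    -- iteration 1/2 --
    RT 192: heading 87 -> 255
    LT 180: heading 255 -> 75
    -- iteration 2/2 --
    RT 192: heading 75 -> 243
    LT 180: heading 243 -> 63
  ]
  -- iteration 4/4 --
  FD 9: (0.668,-1.741) -> (4.754,6.278) [heading=63, draw]
  FD 1: (4.754,6.278) -> (5.208,7.169) [heading=63, draw]
  RT 90: heading 63 -> 333
  REPEAT 2 [
    -- iteration 1/2 --
    RT 192: heading 333 -> 141
    LT 180: heading 141 -> 321
    -- iteration 2/2 --
    RT 192: heading 321 -> 129
    LT 180: heading 129 -> 309
  ]
]
LT 135: heading 309 -> 84
BK 11: (5.208,7.169) -> (4.059,-3.771) [heading=84, draw]
Final: pos=(4.059,-3.771), heading=84, 9 segment(s) drawn

Segment lengths:
  seg 1: (0,0) -> (6.364,6.364), length = 9
  seg 2: (6.364,6.364) -> (7.071,7.071), length = 1
  seg 3: (7.071,7.071) -> (10.296,-1.331), length = 9
  seg 4: (10.296,-1.331) -> (10.655,-2.265), length = 1
  seg 5: (10.655,-2.265) -> (1.667,-1.794), length = 9
  seg 6: (1.667,-1.794) -> (0.668,-1.741), length = 1
  seg 7: (0.668,-1.741) -> (4.754,6.278), length = 9
  seg 8: (4.754,6.278) -> (5.208,7.169), length = 1
  seg 9: (5.208,7.169) -> (4.059,-3.771), length = 11
Total = 51

Answer: 51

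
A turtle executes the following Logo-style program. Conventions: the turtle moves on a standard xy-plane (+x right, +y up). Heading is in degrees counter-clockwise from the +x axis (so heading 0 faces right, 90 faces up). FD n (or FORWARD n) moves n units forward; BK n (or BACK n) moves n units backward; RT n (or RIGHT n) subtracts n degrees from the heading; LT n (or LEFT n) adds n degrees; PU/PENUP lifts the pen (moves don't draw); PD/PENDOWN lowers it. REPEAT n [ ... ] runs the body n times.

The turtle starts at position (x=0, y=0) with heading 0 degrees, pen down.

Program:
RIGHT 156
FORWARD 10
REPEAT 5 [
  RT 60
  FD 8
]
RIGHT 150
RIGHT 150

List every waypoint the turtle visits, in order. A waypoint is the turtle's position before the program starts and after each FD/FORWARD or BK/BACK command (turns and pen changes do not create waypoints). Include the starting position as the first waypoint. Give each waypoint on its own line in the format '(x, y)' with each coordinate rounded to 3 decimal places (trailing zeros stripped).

Answer: (0, 0)
(-9.135, -4.067)
(-15.608, 0.635)
(-14.771, 8.591)
(-7.463, 11.845)
(-0.991, 7.143)
(-1.827, -0.813)

Derivation:
Executing turtle program step by step:
Start: pos=(0,0), heading=0, pen down
RT 156: heading 0 -> 204
FD 10: (0,0) -> (-9.135,-4.067) [heading=204, draw]
REPEAT 5 [
  -- iteration 1/5 --
  RT 60: heading 204 -> 144
  FD 8: (-9.135,-4.067) -> (-15.608,0.635) [heading=144, draw]
  -- iteration 2/5 --
  RT 60: heading 144 -> 84
  FD 8: (-15.608,0.635) -> (-14.771,8.591) [heading=84, draw]
  -- iteration 3/5 --
  RT 60: heading 84 -> 24
  FD 8: (-14.771,8.591) -> (-7.463,11.845) [heading=24, draw]
  -- iteration 4/5 --
  RT 60: heading 24 -> 324
  FD 8: (-7.463,11.845) -> (-0.991,7.143) [heading=324, draw]
  -- iteration 5/5 --
  RT 60: heading 324 -> 264
  FD 8: (-0.991,7.143) -> (-1.827,-0.813) [heading=264, draw]
]
RT 150: heading 264 -> 114
RT 150: heading 114 -> 324
Final: pos=(-1.827,-0.813), heading=324, 6 segment(s) drawn
Waypoints (7 total):
(0, 0)
(-9.135, -4.067)
(-15.608, 0.635)
(-14.771, 8.591)
(-7.463, 11.845)
(-0.991, 7.143)
(-1.827, -0.813)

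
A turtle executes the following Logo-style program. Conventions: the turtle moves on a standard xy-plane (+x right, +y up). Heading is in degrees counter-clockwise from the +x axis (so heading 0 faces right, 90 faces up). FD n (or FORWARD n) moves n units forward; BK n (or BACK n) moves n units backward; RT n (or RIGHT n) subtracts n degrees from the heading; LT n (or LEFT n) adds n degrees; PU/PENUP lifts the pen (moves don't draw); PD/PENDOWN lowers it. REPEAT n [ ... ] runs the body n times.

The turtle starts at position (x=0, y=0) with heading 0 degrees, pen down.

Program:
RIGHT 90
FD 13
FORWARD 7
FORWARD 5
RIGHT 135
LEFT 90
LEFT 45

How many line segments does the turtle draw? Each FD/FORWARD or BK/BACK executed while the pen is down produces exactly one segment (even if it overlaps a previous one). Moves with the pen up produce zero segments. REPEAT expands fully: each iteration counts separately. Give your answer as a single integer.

Answer: 3

Derivation:
Executing turtle program step by step:
Start: pos=(0,0), heading=0, pen down
RT 90: heading 0 -> 270
FD 13: (0,0) -> (0,-13) [heading=270, draw]
FD 7: (0,-13) -> (0,-20) [heading=270, draw]
FD 5: (0,-20) -> (0,-25) [heading=270, draw]
RT 135: heading 270 -> 135
LT 90: heading 135 -> 225
LT 45: heading 225 -> 270
Final: pos=(0,-25), heading=270, 3 segment(s) drawn
Segments drawn: 3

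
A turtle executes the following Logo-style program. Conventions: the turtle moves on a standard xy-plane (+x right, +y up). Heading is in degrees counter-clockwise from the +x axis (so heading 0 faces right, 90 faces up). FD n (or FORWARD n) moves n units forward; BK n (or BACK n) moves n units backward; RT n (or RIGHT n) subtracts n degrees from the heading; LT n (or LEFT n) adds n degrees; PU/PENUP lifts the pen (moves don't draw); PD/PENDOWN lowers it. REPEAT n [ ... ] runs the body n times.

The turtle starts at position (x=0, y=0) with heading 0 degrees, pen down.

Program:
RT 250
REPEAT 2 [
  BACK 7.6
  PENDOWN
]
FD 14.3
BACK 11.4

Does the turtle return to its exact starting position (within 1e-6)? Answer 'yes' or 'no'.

Executing turtle program step by step:
Start: pos=(0,0), heading=0, pen down
RT 250: heading 0 -> 110
REPEAT 2 [
  -- iteration 1/2 --
  BK 7.6: (0,0) -> (2.599,-7.142) [heading=110, draw]
  PD: pen down
  -- iteration 2/2 --
  BK 7.6: (2.599,-7.142) -> (5.199,-14.283) [heading=110, draw]
  PD: pen down
]
FD 14.3: (5.199,-14.283) -> (0.308,-0.846) [heading=110, draw]
BK 11.4: (0.308,-0.846) -> (4.207,-11.558) [heading=110, draw]
Final: pos=(4.207,-11.558), heading=110, 4 segment(s) drawn

Start position: (0, 0)
Final position: (4.207, -11.558)
Distance = 12.3; >= 1e-6 -> NOT closed

Answer: no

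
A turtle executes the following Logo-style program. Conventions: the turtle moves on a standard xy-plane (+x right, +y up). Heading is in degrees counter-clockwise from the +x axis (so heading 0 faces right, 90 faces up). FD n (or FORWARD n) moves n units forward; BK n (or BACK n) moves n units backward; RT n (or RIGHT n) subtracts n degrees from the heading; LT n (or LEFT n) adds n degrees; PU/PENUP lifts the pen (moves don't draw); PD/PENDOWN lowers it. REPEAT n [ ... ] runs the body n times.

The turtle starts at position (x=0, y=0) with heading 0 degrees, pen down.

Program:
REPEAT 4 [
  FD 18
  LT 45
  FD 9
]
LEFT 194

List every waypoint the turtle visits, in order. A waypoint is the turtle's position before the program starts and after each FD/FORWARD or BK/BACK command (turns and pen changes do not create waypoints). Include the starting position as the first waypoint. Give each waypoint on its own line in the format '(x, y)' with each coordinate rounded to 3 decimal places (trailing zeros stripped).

Answer: (0, 0)
(18, 0)
(24.364, 6.364)
(37.092, 19.092)
(37.092, 28.092)
(37.092, 46.092)
(30.728, 52.456)
(18, 65.184)
(9, 65.184)

Derivation:
Executing turtle program step by step:
Start: pos=(0,0), heading=0, pen down
REPEAT 4 [
  -- iteration 1/4 --
  FD 18: (0,0) -> (18,0) [heading=0, draw]
  LT 45: heading 0 -> 45
  FD 9: (18,0) -> (24.364,6.364) [heading=45, draw]
  -- iteration 2/4 --
  FD 18: (24.364,6.364) -> (37.092,19.092) [heading=45, draw]
  LT 45: heading 45 -> 90
  FD 9: (37.092,19.092) -> (37.092,28.092) [heading=90, draw]
  -- iteration 3/4 --
  FD 18: (37.092,28.092) -> (37.092,46.092) [heading=90, draw]
  LT 45: heading 90 -> 135
  FD 9: (37.092,46.092) -> (30.728,52.456) [heading=135, draw]
  -- iteration 4/4 --
  FD 18: (30.728,52.456) -> (18,65.184) [heading=135, draw]
  LT 45: heading 135 -> 180
  FD 9: (18,65.184) -> (9,65.184) [heading=180, draw]
]
LT 194: heading 180 -> 14
Final: pos=(9,65.184), heading=14, 8 segment(s) drawn
Waypoints (9 total):
(0, 0)
(18, 0)
(24.364, 6.364)
(37.092, 19.092)
(37.092, 28.092)
(37.092, 46.092)
(30.728, 52.456)
(18, 65.184)
(9, 65.184)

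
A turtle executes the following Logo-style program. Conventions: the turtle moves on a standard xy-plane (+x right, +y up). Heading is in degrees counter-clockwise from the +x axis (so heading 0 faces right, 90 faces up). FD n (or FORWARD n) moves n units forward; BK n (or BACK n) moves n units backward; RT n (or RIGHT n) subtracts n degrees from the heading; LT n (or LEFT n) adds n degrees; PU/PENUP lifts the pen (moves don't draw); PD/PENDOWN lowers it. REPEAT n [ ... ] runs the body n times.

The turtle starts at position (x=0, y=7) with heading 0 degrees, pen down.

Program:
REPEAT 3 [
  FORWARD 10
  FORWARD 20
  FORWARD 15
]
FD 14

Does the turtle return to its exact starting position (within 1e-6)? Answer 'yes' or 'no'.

Executing turtle program step by step:
Start: pos=(0,7), heading=0, pen down
REPEAT 3 [
  -- iteration 1/3 --
  FD 10: (0,7) -> (10,7) [heading=0, draw]
  FD 20: (10,7) -> (30,7) [heading=0, draw]
  FD 15: (30,7) -> (45,7) [heading=0, draw]
  -- iteration 2/3 --
  FD 10: (45,7) -> (55,7) [heading=0, draw]
  FD 20: (55,7) -> (75,7) [heading=0, draw]
  FD 15: (75,7) -> (90,7) [heading=0, draw]
  -- iteration 3/3 --
  FD 10: (90,7) -> (100,7) [heading=0, draw]
  FD 20: (100,7) -> (120,7) [heading=0, draw]
  FD 15: (120,7) -> (135,7) [heading=0, draw]
]
FD 14: (135,7) -> (149,7) [heading=0, draw]
Final: pos=(149,7), heading=0, 10 segment(s) drawn

Start position: (0, 7)
Final position: (149, 7)
Distance = 149; >= 1e-6 -> NOT closed

Answer: no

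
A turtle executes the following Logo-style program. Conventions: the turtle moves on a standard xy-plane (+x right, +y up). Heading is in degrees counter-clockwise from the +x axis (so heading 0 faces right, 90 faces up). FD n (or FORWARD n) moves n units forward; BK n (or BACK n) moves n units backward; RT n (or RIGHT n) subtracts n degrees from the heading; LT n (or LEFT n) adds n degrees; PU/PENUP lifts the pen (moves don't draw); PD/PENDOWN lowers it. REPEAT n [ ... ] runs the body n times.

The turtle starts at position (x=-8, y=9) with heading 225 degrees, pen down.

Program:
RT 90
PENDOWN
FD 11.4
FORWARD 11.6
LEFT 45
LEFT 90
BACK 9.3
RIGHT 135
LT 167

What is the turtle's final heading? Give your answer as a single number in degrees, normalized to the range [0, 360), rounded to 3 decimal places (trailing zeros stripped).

Answer: 302

Derivation:
Executing turtle program step by step:
Start: pos=(-8,9), heading=225, pen down
RT 90: heading 225 -> 135
PD: pen down
FD 11.4: (-8,9) -> (-16.061,17.061) [heading=135, draw]
FD 11.6: (-16.061,17.061) -> (-24.263,25.263) [heading=135, draw]
LT 45: heading 135 -> 180
LT 90: heading 180 -> 270
BK 9.3: (-24.263,25.263) -> (-24.263,34.563) [heading=270, draw]
RT 135: heading 270 -> 135
LT 167: heading 135 -> 302
Final: pos=(-24.263,34.563), heading=302, 3 segment(s) drawn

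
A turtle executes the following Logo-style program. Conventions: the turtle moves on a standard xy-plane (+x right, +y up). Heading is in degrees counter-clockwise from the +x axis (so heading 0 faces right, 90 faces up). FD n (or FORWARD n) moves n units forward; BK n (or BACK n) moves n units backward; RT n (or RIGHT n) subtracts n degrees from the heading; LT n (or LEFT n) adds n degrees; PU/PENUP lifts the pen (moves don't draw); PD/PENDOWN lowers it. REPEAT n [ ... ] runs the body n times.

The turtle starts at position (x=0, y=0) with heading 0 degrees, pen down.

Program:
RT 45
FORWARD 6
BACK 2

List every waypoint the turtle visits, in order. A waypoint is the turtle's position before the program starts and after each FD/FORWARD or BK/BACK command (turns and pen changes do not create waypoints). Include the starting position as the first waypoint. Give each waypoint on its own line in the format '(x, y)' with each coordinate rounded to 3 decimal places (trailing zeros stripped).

Executing turtle program step by step:
Start: pos=(0,0), heading=0, pen down
RT 45: heading 0 -> 315
FD 6: (0,0) -> (4.243,-4.243) [heading=315, draw]
BK 2: (4.243,-4.243) -> (2.828,-2.828) [heading=315, draw]
Final: pos=(2.828,-2.828), heading=315, 2 segment(s) drawn
Waypoints (3 total):
(0, 0)
(4.243, -4.243)
(2.828, -2.828)

Answer: (0, 0)
(4.243, -4.243)
(2.828, -2.828)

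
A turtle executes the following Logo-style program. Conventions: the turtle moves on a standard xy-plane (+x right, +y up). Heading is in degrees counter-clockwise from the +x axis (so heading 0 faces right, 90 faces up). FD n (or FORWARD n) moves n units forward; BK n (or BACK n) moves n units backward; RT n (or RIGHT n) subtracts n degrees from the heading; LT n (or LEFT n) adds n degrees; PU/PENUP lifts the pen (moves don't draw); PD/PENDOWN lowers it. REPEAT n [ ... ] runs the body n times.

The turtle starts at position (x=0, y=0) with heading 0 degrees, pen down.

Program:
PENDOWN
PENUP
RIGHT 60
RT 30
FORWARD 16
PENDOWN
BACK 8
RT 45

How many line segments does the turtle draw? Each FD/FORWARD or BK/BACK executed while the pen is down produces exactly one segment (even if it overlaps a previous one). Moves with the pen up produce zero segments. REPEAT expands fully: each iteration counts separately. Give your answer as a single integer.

Answer: 1

Derivation:
Executing turtle program step by step:
Start: pos=(0,0), heading=0, pen down
PD: pen down
PU: pen up
RT 60: heading 0 -> 300
RT 30: heading 300 -> 270
FD 16: (0,0) -> (0,-16) [heading=270, move]
PD: pen down
BK 8: (0,-16) -> (0,-8) [heading=270, draw]
RT 45: heading 270 -> 225
Final: pos=(0,-8), heading=225, 1 segment(s) drawn
Segments drawn: 1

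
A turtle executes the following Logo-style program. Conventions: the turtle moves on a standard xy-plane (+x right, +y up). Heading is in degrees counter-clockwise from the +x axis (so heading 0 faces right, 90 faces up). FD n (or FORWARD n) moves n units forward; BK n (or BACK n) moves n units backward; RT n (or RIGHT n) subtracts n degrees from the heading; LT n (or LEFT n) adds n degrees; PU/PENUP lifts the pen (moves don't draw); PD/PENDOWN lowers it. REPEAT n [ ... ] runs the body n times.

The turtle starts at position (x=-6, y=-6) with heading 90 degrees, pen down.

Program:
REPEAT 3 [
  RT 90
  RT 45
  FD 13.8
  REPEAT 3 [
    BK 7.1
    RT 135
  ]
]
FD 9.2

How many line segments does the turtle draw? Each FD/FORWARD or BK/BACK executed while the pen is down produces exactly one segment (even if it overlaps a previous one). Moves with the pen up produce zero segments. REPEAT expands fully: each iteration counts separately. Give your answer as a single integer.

Answer: 13

Derivation:
Executing turtle program step by step:
Start: pos=(-6,-6), heading=90, pen down
REPEAT 3 [
  -- iteration 1/3 --
  RT 90: heading 90 -> 0
  RT 45: heading 0 -> 315
  FD 13.8: (-6,-6) -> (3.758,-15.758) [heading=315, draw]
  REPEAT 3 [
    -- iteration 1/3 --
    BK 7.1: (3.758,-15.758) -> (-1.262,-10.738) [heading=315, draw]
    RT 135: heading 315 -> 180
    -- iteration 2/3 --
    BK 7.1: (-1.262,-10.738) -> (5.838,-10.738) [heading=180, draw]
    RT 135: heading 180 -> 45
    -- iteration 3/3 --
    BK 7.1: (5.838,-10.738) -> (0.817,-15.758) [heading=45, draw]
    RT 135: heading 45 -> 270
  ]
  -- iteration 2/3 --
  RT 90: heading 270 -> 180
  RT 45: heading 180 -> 135
  FD 13.8: (0.817,-15.758) -> (-8.941,-6) [heading=135, draw]
  REPEAT 3 [
    -- iteration 1/3 --
    BK 7.1: (-8.941,-6) -> (-3.92,-11.02) [heading=135, draw]
    RT 135: heading 135 -> 0
    -- iteration 2/3 --
    BK 7.1: (-3.92,-11.02) -> (-11.02,-11.02) [heading=0, draw]
    RT 135: heading 0 -> 225
    -- iteration 3/3 --
    BK 7.1: (-11.02,-11.02) -> (-6,-6) [heading=225, draw]
    RT 135: heading 225 -> 90
  ]
  -- iteration 3/3 --
  RT 90: heading 90 -> 0
  RT 45: heading 0 -> 315
  FD 13.8: (-6,-6) -> (3.758,-15.758) [heading=315, draw]
  REPEAT 3 [
    -- iteration 1/3 --
    BK 7.1: (3.758,-15.758) -> (-1.262,-10.738) [heading=315, draw]
    RT 135: heading 315 -> 180
    -- iteration 2/3 --
    BK 7.1: (-1.262,-10.738) -> (5.838,-10.738) [heading=180, draw]
    RT 135: heading 180 -> 45
    -- iteration 3/3 --
    BK 7.1: (5.838,-10.738) -> (0.817,-15.758) [heading=45, draw]
    RT 135: heading 45 -> 270
  ]
]
FD 9.2: (0.817,-15.758) -> (0.817,-24.958) [heading=270, draw]
Final: pos=(0.817,-24.958), heading=270, 13 segment(s) drawn
Segments drawn: 13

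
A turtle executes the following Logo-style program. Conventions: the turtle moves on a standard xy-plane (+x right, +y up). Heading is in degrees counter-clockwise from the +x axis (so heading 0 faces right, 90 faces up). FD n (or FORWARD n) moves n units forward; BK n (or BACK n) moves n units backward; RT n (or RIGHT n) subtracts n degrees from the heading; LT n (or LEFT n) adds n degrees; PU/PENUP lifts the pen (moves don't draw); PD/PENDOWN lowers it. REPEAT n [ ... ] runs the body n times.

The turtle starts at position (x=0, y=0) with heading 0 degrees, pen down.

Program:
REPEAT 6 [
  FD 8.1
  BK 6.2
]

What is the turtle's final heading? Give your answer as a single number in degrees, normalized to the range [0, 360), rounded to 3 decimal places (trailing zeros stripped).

Executing turtle program step by step:
Start: pos=(0,0), heading=0, pen down
REPEAT 6 [
  -- iteration 1/6 --
  FD 8.1: (0,0) -> (8.1,0) [heading=0, draw]
  BK 6.2: (8.1,0) -> (1.9,0) [heading=0, draw]
  -- iteration 2/6 --
  FD 8.1: (1.9,0) -> (10,0) [heading=0, draw]
  BK 6.2: (10,0) -> (3.8,0) [heading=0, draw]
  -- iteration 3/6 --
  FD 8.1: (3.8,0) -> (11.9,0) [heading=0, draw]
  BK 6.2: (11.9,0) -> (5.7,0) [heading=0, draw]
  -- iteration 4/6 --
  FD 8.1: (5.7,0) -> (13.8,0) [heading=0, draw]
  BK 6.2: (13.8,0) -> (7.6,0) [heading=0, draw]
  -- iteration 5/6 --
  FD 8.1: (7.6,0) -> (15.7,0) [heading=0, draw]
  BK 6.2: (15.7,0) -> (9.5,0) [heading=0, draw]
  -- iteration 6/6 --
  FD 8.1: (9.5,0) -> (17.6,0) [heading=0, draw]
  BK 6.2: (17.6,0) -> (11.4,0) [heading=0, draw]
]
Final: pos=(11.4,0), heading=0, 12 segment(s) drawn

Answer: 0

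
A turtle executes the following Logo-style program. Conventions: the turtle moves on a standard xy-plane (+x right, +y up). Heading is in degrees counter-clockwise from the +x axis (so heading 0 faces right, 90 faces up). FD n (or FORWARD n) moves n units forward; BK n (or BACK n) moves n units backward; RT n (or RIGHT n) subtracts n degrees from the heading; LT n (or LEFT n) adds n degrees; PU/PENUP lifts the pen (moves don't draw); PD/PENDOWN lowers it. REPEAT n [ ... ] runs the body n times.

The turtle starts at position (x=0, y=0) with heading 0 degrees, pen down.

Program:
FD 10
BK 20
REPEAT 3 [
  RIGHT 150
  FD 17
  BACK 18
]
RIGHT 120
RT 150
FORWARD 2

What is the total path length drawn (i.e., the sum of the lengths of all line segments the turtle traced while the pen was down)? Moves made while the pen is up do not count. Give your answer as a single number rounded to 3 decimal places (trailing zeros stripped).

Executing turtle program step by step:
Start: pos=(0,0), heading=0, pen down
FD 10: (0,0) -> (10,0) [heading=0, draw]
BK 20: (10,0) -> (-10,0) [heading=0, draw]
REPEAT 3 [
  -- iteration 1/3 --
  RT 150: heading 0 -> 210
  FD 17: (-10,0) -> (-24.722,-8.5) [heading=210, draw]
  BK 18: (-24.722,-8.5) -> (-9.134,0.5) [heading=210, draw]
  -- iteration 2/3 --
  RT 150: heading 210 -> 60
  FD 17: (-9.134,0.5) -> (-0.634,15.222) [heading=60, draw]
  BK 18: (-0.634,15.222) -> (-9.634,-0.366) [heading=60, draw]
  -- iteration 3/3 --
  RT 150: heading 60 -> 270
  FD 17: (-9.634,-0.366) -> (-9.634,-17.366) [heading=270, draw]
  BK 18: (-9.634,-17.366) -> (-9.634,0.634) [heading=270, draw]
]
RT 120: heading 270 -> 150
RT 150: heading 150 -> 0
FD 2: (-9.634,0.634) -> (-7.634,0.634) [heading=0, draw]
Final: pos=(-7.634,0.634), heading=0, 9 segment(s) drawn

Segment lengths:
  seg 1: (0,0) -> (10,0), length = 10
  seg 2: (10,0) -> (-10,0), length = 20
  seg 3: (-10,0) -> (-24.722,-8.5), length = 17
  seg 4: (-24.722,-8.5) -> (-9.134,0.5), length = 18
  seg 5: (-9.134,0.5) -> (-0.634,15.222), length = 17
  seg 6: (-0.634,15.222) -> (-9.634,-0.366), length = 18
  seg 7: (-9.634,-0.366) -> (-9.634,-17.366), length = 17
  seg 8: (-9.634,-17.366) -> (-9.634,0.634), length = 18
  seg 9: (-9.634,0.634) -> (-7.634,0.634), length = 2
Total = 137

Answer: 137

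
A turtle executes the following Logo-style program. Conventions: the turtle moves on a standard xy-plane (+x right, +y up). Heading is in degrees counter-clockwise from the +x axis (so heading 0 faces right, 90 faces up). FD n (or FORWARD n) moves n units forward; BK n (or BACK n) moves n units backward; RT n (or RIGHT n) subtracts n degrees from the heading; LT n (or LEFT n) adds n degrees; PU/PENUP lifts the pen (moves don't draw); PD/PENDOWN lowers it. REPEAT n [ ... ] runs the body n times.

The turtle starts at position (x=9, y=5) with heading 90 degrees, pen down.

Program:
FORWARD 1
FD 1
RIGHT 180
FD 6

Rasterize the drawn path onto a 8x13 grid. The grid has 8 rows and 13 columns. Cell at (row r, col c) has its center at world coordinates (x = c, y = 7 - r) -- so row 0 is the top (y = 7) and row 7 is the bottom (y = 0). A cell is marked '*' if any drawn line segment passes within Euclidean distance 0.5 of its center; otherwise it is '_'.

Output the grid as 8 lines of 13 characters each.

Answer: _________*___
_________*___
_________*___
_________*___
_________*___
_________*___
_________*___
_____________

Derivation:
Segment 0: (9,5) -> (9,6)
Segment 1: (9,6) -> (9,7)
Segment 2: (9,7) -> (9,1)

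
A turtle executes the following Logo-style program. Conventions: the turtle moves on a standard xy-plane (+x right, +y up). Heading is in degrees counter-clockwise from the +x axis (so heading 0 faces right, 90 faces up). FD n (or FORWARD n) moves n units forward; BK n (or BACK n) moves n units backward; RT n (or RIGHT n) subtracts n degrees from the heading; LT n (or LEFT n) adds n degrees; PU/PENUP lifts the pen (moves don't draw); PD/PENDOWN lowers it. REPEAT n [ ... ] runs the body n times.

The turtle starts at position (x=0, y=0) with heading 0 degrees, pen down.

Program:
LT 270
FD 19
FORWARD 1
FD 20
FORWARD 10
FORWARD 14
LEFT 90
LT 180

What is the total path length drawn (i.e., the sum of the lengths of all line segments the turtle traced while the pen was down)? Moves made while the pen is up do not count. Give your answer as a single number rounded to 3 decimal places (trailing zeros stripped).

Executing turtle program step by step:
Start: pos=(0,0), heading=0, pen down
LT 270: heading 0 -> 270
FD 19: (0,0) -> (0,-19) [heading=270, draw]
FD 1: (0,-19) -> (0,-20) [heading=270, draw]
FD 20: (0,-20) -> (0,-40) [heading=270, draw]
FD 10: (0,-40) -> (0,-50) [heading=270, draw]
FD 14: (0,-50) -> (0,-64) [heading=270, draw]
LT 90: heading 270 -> 0
LT 180: heading 0 -> 180
Final: pos=(0,-64), heading=180, 5 segment(s) drawn

Segment lengths:
  seg 1: (0,0) -> (0,-19), length = 19
  seg 2: (0,-19) -> (0,-20), length = 1
  seg 3: (0,-20) -> (0,-40), length = 20
  seg 4: (0,-40) -> (0,-50), length = 10
  seg 5: (0,-50) -> (0,-64), length = 14
Total = 64

Answer: 64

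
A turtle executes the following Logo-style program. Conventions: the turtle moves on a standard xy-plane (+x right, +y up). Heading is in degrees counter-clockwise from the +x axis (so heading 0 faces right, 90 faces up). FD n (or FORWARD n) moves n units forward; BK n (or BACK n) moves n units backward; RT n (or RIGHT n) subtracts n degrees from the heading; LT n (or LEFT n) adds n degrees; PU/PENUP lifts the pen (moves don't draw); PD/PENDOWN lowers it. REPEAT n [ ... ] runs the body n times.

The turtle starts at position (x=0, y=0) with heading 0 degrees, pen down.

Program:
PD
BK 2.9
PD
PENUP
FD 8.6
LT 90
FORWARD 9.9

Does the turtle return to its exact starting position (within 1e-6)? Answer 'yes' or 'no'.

Executing turtle program step by step:
Start: pos=(0,0), heading=0, pen down
PD: pen down
BK 2.9: (0,0) -> (-2.9,0) [heading=0, draw]
PD: pen down
PU: pen up
FD 8.6: (-2.9,0) -> (5.7,0) [heading=0, move]
LT 90: heading 0 -> 90
FD 9.9: (5.7,0) -> (5.7,9.9) [heading=90, move]
Final: pos=(5.7,9.9), heading=90, 1 segment(s) drawn

Start position: (0, 0)
Final position: (5.7, 9.9)
Distance = 11.424; >= 1e-6 -> NOT closed

Answer: no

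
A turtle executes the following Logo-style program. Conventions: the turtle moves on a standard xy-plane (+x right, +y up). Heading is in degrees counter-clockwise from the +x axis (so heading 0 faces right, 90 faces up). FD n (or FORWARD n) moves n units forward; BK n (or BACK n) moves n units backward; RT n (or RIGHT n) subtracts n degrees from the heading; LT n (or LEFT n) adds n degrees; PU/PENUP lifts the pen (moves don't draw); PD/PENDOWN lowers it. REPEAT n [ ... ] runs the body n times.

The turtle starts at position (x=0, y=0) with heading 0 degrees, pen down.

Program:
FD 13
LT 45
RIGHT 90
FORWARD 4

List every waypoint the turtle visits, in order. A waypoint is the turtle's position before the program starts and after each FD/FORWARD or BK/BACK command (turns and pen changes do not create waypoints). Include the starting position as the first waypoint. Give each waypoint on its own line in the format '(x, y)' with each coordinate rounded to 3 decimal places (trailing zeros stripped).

Executing turtle program step by step:
Start: pos=(0,0), heading=0, pen down
FD 13: (0,0) -> (13,0) [heading=0, draw]
LT 45: heading 0 -> 45
RT 90: heading 45 -> 315
FD 4: (13,0) -> (15.828,-2.828) [heading=315, draw]
Final: pos=(15.828,-2.828), heading=315, 2 segment(s) drawn
Waypoints (3 total):
(0, 0)
(13, 0)
(15.828, -2.828)

Answer: (0, 0)
(13, 0)
(15.828, -2.828)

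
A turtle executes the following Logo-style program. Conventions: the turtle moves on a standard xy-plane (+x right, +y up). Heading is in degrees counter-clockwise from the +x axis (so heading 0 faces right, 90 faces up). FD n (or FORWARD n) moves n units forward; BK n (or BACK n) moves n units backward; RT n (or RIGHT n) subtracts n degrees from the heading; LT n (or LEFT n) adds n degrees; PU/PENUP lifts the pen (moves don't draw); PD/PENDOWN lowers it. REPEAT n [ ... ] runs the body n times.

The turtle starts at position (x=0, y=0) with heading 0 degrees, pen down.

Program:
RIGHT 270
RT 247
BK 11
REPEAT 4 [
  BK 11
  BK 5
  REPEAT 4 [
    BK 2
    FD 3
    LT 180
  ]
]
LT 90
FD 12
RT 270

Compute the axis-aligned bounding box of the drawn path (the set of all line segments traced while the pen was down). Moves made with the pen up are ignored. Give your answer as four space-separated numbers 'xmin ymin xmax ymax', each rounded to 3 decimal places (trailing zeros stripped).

Answer: 0 0 73.727 30.086

Derivation:
Executing turtle program step by step:
Start: pos=(0,0), heading=0, pen down
RT 270: heading 0 -> 90
RT 247: heading 90 -> 203
BK 11: (0,0) -> (10.126,4.298) [heading=203, draw]
REPEAT 4 [
  -- iteration 1/4 --
  BK 11: (10.126,4.298) -> (20.251,8.596) [heading=203, draw]
  BK 5: (20.251,8.596) -> (24.854,10.55) [heading=203, draw]
  REPEAT 4 [
    -- iteration 1/4 --
    BK 2: (24.854,10.55) -> (26.695,11.331) [heading=203, draw]
    FD 3: (26.695,11.331) -> (23.933,10.159) [heading=203, draw]
    LT 180: heading 203 -> 23
    -- iteration 2/4 --
    BK 2: (23.933,10.159) -> (22.092,9.378) [heading=23, draw]
    FD 3: (22.092,9.378) -> (24.854,10.55) [heading=23, draw]
    LT 180: heading 23 -> 203
    -- iteration 3/4 --
    BK 2: (24.854,10.55) -> (26.695,11.331) [heading=203, draw]
    FD 3: (26.695,11.331) -> (23.933,10.159) [heading=203, draw]
    LT 180: heading 203 -> 23
    -- iteration 4/4 --
    BK 2: (23.933,10.159) -> (22.092,9.378) [heading=23, draw]
    FD 3: (22.092,9.378) -> (24.854,10.55) [heading=23, draw]
    LT 180: heading 23 -> 203
  ]
  -- iteration 2/4 --
  BK 11: (24.854,10.55) -> (34.979,14.848) [heading=203, draw]
  BK 5: (34.979,14.848) -> (39.582,16.801) [heading=203, draw]
  REPEAT 4 [
    -- iteration 1/4 --
    BK 2: (39.582,16.801) -> (41.423,17.583) [heading=203, draw]
    FD 3: (41.423,17.583) -> (38.661,16.411) [heading=203, draw]
    LT 180: heading 203 -> 23
    -- iteration 2/4 --
    BK 2: (38.661,16.411) -> (36.82,15.629) [heading=23, draw]
    FD 3: (36.82,15.629) -> (39.582,16.801) [heading=23, draw]
    LT 180: heading 23 -> 203
    -- iteration 3/4 --
    BK 2: (39.582,16.801) -> (41.423,17.583) [heading=203, draw]
    FD 3: (41.423,17.583) -> (38.661,16.411) [heading=203, draw]
    LT 180: heading 203 -> 23
    -- iteration 4/4 --
    BK 2: (38.661,16.411) -> (36.82,15.629) [heading=23, draw]
    FD 3: (36.82,15.629) -> (39.582,16.801) [heading=23, draw]
    LT 180: heading 23 -> 203
  ]
  -- iteration 3/4 --
  BK 11: (39.582,16.801) -> (49.707,21.099) [heading=203, draw]
  BK 5: (49.707,21.099) -> (54.31,23.053) [heading=203, draw]
  REPEAT 4 [
    -- iteration 1/4 --
    BK 2: (54.31,23.053) -> (56.151,23.835) [heading=203, draw]
    FD 3: (56.151,23.835) -> (53.389,22.662) [heading=203, draw]
    LT 180: heading 203 -> 23
    -- iteration 2/4 --
    BK 2: (53.389,22.662) -> (51.548,21.881) [heading=23, draw]
    FD 3: (51.548,21.881) -> (54.31,23.053) [heading=23, draw]
    LT 180: heading 23 -> 203
    -- iteration 3/4 --
    BK 2: (54.31,23.053) -> (56.151,23.835) [heading=203, draw]
    FD 3: (56.151,23.835) -> (53.389,22.662) [heading=203, draw]
    LT 180: heading 203 -> 23
    -- iteration 4/4 --
    BK 2: (53.389,22.662) -> (51.548,21.881) [heading=23, draw]
    FD 3: (51.548,21.881) -> (54.31,23.053) [heading=23, draw]
    LT 180: heading 23 -> 203
  ]
  -- iteration 4/4 --
  BK 11: (54.31,23.053) -> (64.435,27.351) [heading=203, draw]
  BK 5: (64.435,27.351) -> (69.038,29.305) [heading=203, draw]
  REPEAT 4 [
    -- iteration 1/4 --
    BK 2: (69.038,29.305) -> (70.879,30.086) [heading=203, draw]
    FD 3: (70.879,30.086) -> (68.117,28.914) [heading=203, draw]
    LT 180: heading 203 -> 23
    -- iteration 2/4 --
    BK 2: (68.117,28.914) -> (66.276,28.133) [heading=23, draw]
    FD 3: (66.276,28.133) -> (69.038,29.305) [heading=23, draw]
    LT 180: heading 23 -> 203
    -- iteration 3/4 --
    BK 2: (69.038,29.305) -> (70.879,30.086) [heading=203, draw]
    FD 3: (70.879,30.086) -> (68.117,28.914) [heading=203, draw]
    LT 180: heading 203 -> 23
    -- iteration 4/4 --
    BK 2: (68.117,28.914) -> (66.276,28.133) [heading=23, draw]
    FD 3: (66.276,28.133) -> (69.038,29.305) [heading=23, draw]
    LT 180: heading 23 -> 203
  ]
]
LT 90: heading 203 -> 293
FD 12: (69.038,29.305) -> (73.727,18.259) [heading=293, draw]
RT 270: heading 293 -> 23
Final: pos=(73.727,18.259), heading=23, 42 segment(s) drawn

Segment endpoints: x in {0, 10.126, 20.251, 22.092, 23.933, 24.854, 26.695, 34.979, 36.82, 36.82, 38.661, 39.582, 39.582, 41.423, 49.707, 51.548, 53.389, 54.31, 56.151, 64.435, 66.276, 66.276, 68.117, 68.117, 69.038, 69.038, 70.879, 73.727}, y in {0, 4.298, 8.596, 9.378, 10.159, 10.55, 11.331, 14.848, 15.629, 16.411, 16.801, 17.583, 18.259, 21.099, 21.881, 22.662, 23.053, 23.835, 27.351, 28.133, 28.133, 28.914, 28.914, 29.305, 29.305, 30.086, 30.086}
xmin=0, ymin=0, xmax=73.727, ymax=30.086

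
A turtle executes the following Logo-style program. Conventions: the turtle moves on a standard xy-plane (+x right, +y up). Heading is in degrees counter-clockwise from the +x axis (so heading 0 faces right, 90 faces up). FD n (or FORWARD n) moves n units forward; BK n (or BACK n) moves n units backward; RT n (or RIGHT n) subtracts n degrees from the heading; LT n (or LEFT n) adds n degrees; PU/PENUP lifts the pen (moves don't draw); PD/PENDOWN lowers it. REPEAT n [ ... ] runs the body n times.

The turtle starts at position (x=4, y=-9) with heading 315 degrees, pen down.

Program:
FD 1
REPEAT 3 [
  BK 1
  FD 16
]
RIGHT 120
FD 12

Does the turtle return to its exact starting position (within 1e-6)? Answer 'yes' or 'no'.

Answer: no

Derivation:
Executing turtle program step by step:
Start: pos=(4,-9), heading=315, pen down
FD 1: (4,-9) -> (4.707,-9.707) [heading=315, draw]
REPEAT 3 [
  -- iteration 1/3 --
  BK 1: (4.707,-9.707) -> (4,-9) [heading=315, draw]
  FD 16: (4,-9) -> (15.314,-20.314) [heading=315, draw]
  -- iteration 2/3 --
  BK 1: (15.314,-20.314) -> (14.607,-19.607) [heading=315, draw]
  FD 16: (14.607,-19.607) -> (25.92,-30.92) [heading=315, draw]
  -- iteration 3/3 --
  BK 1: (25.92,-30.92) -> (25.213,-30.213) [heading=315, draw]
  FD 16: (25.213,-30.213) -> (36.527,-41.527) [heading=315, draw]
]
RT 120: heading 315 -> 195
FD 12: (36.527,-41.527) -> (24.936,-44.633) [heading=195, draw]
Final: pos=(24.936,-44.633), heading=195, 8 segment(s) drawn

Start position: (4, -9)
Final position: (24.936, -44.633)
Distance = 41.328; >= 1e-6 -> NOT closed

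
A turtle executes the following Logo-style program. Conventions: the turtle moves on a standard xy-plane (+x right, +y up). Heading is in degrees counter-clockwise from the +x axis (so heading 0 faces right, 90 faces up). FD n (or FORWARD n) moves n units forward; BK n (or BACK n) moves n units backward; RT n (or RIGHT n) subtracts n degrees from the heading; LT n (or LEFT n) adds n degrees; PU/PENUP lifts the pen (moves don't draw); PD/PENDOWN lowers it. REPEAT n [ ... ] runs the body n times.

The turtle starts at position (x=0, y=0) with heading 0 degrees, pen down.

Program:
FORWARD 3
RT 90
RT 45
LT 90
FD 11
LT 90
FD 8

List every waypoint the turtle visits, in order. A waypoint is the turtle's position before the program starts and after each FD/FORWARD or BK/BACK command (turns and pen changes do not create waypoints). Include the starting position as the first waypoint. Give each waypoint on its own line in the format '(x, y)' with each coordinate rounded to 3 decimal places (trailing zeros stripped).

Answer: (0, 0)
(3, 0)
(10.778, -7.778)
(16.435, -2.121)

Derivation:
Executing turtle program step by step:
Start: pos=(0,0), heading=0, pen down
FD 3: (0,0) -> (3,0) [heading=0, draw]
RT 90: heading 0 -> 270
RT 45: heading 270 -> 225
LT 90: heading 225 -> 315
FD 11: (3,0) -> (10.778,-7.778) [heading=315, draw]
LT 90: heading 315 -> 45
FD 8: (10.778,-7.778) -> (16.435,-2.121) [heading=45, draw]
Final: pos=(16.435,-2.121), heading=45, 3 segment(s) drawn
Waypoints (4 total):
(0, 0)
(3, 0)
(10.778, -7.778)
(16.435, -2.121)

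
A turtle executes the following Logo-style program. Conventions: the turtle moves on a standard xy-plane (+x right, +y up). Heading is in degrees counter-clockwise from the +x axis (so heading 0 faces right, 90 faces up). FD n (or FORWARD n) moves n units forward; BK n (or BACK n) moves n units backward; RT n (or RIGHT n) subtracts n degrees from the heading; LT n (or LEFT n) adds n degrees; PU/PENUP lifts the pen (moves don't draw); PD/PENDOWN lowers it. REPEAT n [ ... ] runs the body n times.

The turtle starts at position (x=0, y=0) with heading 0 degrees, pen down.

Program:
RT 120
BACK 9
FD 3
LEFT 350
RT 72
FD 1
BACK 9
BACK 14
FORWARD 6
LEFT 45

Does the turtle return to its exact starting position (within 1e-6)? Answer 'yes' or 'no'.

Answer: no

Derivation:
Executing turtle program step by step:
Start: pos=(0,0), heading=0, pen down
RT 120: heading 0 -> 240
BK 9: (0,0) -> (4.5,7.794) [heading=240, draw]
FD 3: (4.5,7.794) -> (3,5.196) [heading=240, draw]
LT 350: heading 240 -> 230
RT 72: heading 230 -> 158
FD 1: (3,5.196) -> (2.073,5.571) [heading=158, draw]
BK 9: (2.073,5.571) -> (10.417,2.199) [heading=158, draw]
BK 14: (10.417,2.199) -> (23.398,-3.045) [heading=158, draw]
FD 6: (23.398,-3.045) -> (17.835,-0.798) [heading=158, draw]
LT 45: heading 158 -> 203
Final: pos=(17.835,-0.798), heading=203, 6 segment(s) drawn

Start position: (0, 0)
Final position: (17.835, -0.798)
Distance = 17.853; >= 1e-6 -> NOT closed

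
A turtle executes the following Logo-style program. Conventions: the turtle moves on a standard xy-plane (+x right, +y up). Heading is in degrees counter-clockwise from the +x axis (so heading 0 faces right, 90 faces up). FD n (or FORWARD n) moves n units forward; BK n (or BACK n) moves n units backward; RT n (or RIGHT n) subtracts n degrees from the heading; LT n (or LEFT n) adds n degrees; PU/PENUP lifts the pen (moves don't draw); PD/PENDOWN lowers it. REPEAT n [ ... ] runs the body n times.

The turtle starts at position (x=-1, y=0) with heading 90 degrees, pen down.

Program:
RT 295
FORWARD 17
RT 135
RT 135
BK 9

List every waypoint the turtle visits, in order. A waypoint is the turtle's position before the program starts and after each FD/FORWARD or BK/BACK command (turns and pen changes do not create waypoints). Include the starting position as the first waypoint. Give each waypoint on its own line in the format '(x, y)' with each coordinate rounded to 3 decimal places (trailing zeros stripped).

Executing turtle program step by step:
Start: pos=(-1,0), heading=90, pen down
RT 295: heading 90 -> 155
FD 17: (-1,0) -> (-16.407,7.185) [heading=155, draw]
RT 135: heading 155 -> 20
RT 135: heading 20 -> 245
BK 9: (-16.407,7.185) -> (-12.604,15.341) [heading=245, draw]
Final: pos=(-12.604,15.341), heading=245, 2 segment(s) drawn
Waypoints (3 total):
(-1, 0)
(-16.407, 7.185)
(-12.604, 15.341)

Answer: (-1, 0)
(-16.407, 7.185)
(-12.604, 15.341)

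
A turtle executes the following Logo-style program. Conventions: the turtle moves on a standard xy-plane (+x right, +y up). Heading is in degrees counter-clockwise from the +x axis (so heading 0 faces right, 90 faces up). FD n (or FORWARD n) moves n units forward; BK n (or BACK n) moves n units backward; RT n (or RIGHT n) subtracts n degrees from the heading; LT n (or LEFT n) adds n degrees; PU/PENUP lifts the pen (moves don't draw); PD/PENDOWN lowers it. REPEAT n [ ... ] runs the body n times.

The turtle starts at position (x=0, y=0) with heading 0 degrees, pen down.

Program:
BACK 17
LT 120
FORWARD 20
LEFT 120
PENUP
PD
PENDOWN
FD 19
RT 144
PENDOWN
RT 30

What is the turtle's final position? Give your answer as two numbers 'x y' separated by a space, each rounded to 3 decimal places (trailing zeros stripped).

Executing turtle program step by step:
Start: pos=(0,0), heading=0, pen down
BK 17: (0,0) -> (-17,0) [heading=0, draw]
LT 120: heading 0 -> 120
FD 20: (-17,0) -> (-27,17.321) [heading=120, draw]
LT 120: heading 120 -> 240
PU: pen up
PD: pen down
PD: pen down
FD 19: (-27,17.321) -> (-36.5,0.866) [heading=240, draw]
RT 144: heading 240 -> 96
PD: pen down
RT 30: heading 96 -> 66
Final: pos=(-36.5,0.866), heading=66, 3 segment(s) drawn

Answer: -36.5 0.866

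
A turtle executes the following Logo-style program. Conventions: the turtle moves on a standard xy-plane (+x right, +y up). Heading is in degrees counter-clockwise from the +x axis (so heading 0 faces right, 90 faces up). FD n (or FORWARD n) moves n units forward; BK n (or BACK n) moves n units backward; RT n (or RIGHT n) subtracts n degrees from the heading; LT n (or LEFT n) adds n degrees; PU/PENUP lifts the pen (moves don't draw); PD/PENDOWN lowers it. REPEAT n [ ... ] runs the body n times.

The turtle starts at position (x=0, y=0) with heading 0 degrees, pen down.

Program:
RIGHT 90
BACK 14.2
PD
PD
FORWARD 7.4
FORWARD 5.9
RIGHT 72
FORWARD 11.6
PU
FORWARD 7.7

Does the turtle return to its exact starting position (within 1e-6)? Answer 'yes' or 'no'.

Answer: no

Derivation:
Executing turtle program step by step:
Start: pos=(0,0), heading=0, pen down
RT 90: heading 0 -> 270
BK 14.2: (0,0) -> (0,14.2) [heading=270, draw]
PD: pen down
PD: pen down
FD 7.4: (0,14.2) -> (0,6.8) [heading=270, draw]
FD 5.9: (0,6.8) -> (0,0.9) [heading=270, draw]
RT 72: heading 270 -> 198
FD 11.6: (0,0.9) -> (-11.032,-2.685) [heading=198, draw]
PU: pen up
FD 7.7: (-11.032,-2.685) -> (-18.355,-5.064) [heading=198, move]
Final: pos=(-18.355,-5.064), heading=198, 4 segment(s) drawn

Start position: (0, 0)
Final position: (-18.355, -5.064)
Distance = 19.041; >= 1e-6 -> NOT closed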